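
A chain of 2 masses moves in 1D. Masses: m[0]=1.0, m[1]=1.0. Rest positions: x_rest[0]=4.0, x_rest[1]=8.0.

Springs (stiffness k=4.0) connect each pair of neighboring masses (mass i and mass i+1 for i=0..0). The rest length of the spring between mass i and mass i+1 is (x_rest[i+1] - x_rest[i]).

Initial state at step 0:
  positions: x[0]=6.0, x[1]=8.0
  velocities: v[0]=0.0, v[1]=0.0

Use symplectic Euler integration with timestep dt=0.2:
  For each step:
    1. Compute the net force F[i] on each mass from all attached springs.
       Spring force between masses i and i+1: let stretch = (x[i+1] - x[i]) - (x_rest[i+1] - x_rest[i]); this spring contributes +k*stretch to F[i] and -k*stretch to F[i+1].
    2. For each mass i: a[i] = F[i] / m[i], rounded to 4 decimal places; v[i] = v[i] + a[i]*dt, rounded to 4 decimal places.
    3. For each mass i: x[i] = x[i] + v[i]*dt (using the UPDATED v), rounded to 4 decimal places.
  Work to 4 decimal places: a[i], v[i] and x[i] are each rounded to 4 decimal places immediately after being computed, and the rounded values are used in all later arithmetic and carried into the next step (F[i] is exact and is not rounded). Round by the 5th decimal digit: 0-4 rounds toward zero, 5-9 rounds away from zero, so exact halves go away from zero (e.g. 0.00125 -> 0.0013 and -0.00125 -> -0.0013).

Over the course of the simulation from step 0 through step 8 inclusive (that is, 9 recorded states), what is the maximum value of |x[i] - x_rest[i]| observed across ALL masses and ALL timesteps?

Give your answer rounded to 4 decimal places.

Step 0: x=[6.0000 8.0000] v=[0.0000 0.0000]
Step 1: x=[5.6800 8.3200] v=[-1.6000 1.6000]
Step 2: x=[5.1424 8.8576] v=[-2.6880 2.6880]
Step 3: x=[4.5592 9.4408] v=[-2.9158 2.9158]
Step 4: x=[4.1171 9.8829] v=[-2.2105 2.2105]
Step 5: x=[3.9575 10.0425] v=[-0.7979 0.7979]
Step 6: x=[4.1315 9.8685] v=[0.8701 -0.8701]
Step 7: x=[4.5834 9.4166] v=[2.2597 -2.2597]
Step 8: x=[5.1687 8.8313] v=[2.9263 -2.9263]
Max displacement = 2.0425

Answer: 2.0425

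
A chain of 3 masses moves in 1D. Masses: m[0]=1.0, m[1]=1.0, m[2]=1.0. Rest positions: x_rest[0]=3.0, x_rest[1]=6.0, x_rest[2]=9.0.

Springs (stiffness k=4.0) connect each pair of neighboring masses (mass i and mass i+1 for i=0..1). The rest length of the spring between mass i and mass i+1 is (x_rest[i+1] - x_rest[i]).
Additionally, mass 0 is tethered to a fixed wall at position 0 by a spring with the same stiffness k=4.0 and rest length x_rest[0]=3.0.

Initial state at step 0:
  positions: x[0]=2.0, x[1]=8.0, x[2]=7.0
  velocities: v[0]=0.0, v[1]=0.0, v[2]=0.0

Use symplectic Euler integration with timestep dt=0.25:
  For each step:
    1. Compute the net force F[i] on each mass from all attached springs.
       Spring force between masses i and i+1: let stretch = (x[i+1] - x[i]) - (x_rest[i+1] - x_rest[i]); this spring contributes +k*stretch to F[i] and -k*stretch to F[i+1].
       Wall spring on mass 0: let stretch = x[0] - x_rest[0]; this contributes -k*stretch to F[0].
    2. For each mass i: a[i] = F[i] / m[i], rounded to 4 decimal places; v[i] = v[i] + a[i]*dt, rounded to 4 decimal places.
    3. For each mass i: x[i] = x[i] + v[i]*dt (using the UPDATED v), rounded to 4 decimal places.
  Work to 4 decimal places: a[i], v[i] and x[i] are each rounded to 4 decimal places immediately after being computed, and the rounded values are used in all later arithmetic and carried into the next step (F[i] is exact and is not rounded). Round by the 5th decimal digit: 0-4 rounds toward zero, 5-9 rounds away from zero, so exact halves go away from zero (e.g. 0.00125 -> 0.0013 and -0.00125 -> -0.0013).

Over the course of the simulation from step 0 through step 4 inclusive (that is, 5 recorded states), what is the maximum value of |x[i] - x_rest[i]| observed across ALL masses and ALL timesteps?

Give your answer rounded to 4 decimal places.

Answer: 2.7187

Derivation:
Step 0: x=[2.0000 8.0000 7.0000] v=[0.0000 0.0000 0.0000]
Step 1: x=[3.0000 6.2500 8.0000] v=[4.0000 -7.0000 4.0000]
Step 2: x=[4.0625 4.1250 9.3125] v=[4.2500 -8.5000 5.2500]
Step 3: x=[4.1250 3.2813 10.0781] v=[0.2500 -3.3750 3.0625]
Step 4: x=[2.9453 4.3477 9.8945] v=[-4.7187 4.2655 -0.7343]
Max displacement = 2.7187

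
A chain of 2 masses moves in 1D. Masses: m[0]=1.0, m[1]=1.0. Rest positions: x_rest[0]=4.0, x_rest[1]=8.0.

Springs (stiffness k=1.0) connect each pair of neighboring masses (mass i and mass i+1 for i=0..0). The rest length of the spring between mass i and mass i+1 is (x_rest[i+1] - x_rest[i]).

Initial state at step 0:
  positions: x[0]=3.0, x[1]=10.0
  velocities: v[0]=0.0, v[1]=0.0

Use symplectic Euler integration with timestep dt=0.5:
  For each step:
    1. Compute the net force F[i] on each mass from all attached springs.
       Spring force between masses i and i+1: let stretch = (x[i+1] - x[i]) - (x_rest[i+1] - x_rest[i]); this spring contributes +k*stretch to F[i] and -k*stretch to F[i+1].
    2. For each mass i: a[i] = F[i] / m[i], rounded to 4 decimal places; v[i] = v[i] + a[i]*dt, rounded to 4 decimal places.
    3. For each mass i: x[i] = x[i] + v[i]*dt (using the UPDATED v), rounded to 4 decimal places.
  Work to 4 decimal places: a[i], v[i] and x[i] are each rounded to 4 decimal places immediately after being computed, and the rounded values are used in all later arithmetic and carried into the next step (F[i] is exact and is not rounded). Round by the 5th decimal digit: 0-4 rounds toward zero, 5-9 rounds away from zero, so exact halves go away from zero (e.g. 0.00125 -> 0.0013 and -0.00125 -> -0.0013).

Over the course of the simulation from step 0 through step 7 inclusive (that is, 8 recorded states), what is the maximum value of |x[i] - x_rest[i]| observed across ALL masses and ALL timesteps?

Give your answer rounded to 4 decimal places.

Answer: 2.0938

Derivation:
Step 0: x=[3.0000 10.0000] v=[0.0000 0.0000]
Step 1: x=[3.7500 9.2500] v=[1.5000 -1.5000]
Step 2: x=[4.8750 8.1250] v=[2.2500 -2.2500]
Step 3: x=[5.8125 7.1875] v=[1.8750 -1.8750]
Step 4: x=[6.0938 6.9063] v=[0.5625 -0.5625]
Step 5: x=[5.5782 7.4220] v=[-1.0313 1.0313]
Step 6: x=[4.5235 8.4767] v=[-2.1094 2.1094]
Step 7: x=[3.4571 9.5431] v=[-2.1328 2.1328]
Max displacement = 2.0938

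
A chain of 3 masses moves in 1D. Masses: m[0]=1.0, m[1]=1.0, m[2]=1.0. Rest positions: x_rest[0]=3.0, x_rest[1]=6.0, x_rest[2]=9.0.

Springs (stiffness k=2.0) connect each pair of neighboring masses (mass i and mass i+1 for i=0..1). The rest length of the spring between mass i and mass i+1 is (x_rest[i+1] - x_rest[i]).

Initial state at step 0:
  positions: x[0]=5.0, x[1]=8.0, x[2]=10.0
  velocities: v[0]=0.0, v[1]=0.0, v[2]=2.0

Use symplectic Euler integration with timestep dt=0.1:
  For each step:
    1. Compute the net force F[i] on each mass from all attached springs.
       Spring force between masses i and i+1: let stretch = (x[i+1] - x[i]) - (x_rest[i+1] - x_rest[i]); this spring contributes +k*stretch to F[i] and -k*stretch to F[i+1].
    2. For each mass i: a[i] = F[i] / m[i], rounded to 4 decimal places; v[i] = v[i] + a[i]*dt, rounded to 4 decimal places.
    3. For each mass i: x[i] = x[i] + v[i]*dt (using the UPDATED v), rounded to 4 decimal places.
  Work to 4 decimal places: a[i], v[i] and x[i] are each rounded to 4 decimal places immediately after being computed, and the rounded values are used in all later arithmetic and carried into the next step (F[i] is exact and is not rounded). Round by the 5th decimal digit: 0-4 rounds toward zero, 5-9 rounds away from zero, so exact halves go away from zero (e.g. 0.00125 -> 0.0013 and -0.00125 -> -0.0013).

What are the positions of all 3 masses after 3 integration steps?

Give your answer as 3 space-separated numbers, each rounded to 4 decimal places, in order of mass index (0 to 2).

Step 0: x=[5.0000 8.0000 10.0000] v=[0.0000 0.0000 2.0000]
Step 1: x=[5.0000 7.9800 10.2200] v=[0.0000 -0.2000 2.2000]
Step 2: x=[4.9996 7.9452 10.4552] v=[-0.0040 -0.3480 2.3520]
Step 3: x=[4.9981 7.9017 10.7002] v=[-0.0149 -0.4351 2.4500]

Answer: 4.9981 7.9017 10.7002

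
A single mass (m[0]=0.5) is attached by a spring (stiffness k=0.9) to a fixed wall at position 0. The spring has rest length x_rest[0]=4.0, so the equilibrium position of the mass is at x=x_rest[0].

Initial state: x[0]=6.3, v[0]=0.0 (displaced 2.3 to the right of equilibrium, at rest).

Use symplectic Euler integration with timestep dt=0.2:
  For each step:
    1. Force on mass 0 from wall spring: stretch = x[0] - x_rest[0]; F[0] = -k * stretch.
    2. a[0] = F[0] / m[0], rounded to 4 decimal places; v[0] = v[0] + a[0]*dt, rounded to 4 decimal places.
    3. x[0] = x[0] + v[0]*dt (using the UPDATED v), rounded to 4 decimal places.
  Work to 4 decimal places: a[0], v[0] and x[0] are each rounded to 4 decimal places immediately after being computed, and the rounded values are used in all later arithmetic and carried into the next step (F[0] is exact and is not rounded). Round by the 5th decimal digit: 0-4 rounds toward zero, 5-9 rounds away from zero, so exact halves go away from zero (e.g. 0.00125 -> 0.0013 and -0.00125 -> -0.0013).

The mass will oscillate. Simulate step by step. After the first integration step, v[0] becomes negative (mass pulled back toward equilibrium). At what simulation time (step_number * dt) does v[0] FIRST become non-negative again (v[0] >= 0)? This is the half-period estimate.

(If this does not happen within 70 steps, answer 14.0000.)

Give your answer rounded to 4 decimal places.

Step 0: x=[6.3000] v=[0.0000]
Step 1: x=[6.1344] v=[-0.8280]
Step 2: x=[5.8151] v=[-1.5964]
Step 3: x=[5.3651] v=[-2.2498]
Step 4: x=[4.8169] v=[-2.7412]
Step 5: x=[4.2098] v=[-3.0353]
Step 6: x=[3.5876] v=[-3.1108]
Step 7: x=[2.9951] v=[-2.9623]
Step 8: x=[2.4750] v=[-2.6005]
Step 9: x=[2.0647] v=[-2.0515]
Step 10: x=[1.7937] v=[-1.3548]
Step 11: x=[1.6816] v=[-0.5605]
Step 12: x=[1.7364] v=[0.2741]
First v>=0 after going negative at step 12, time=2.4000

Answer: 2.4000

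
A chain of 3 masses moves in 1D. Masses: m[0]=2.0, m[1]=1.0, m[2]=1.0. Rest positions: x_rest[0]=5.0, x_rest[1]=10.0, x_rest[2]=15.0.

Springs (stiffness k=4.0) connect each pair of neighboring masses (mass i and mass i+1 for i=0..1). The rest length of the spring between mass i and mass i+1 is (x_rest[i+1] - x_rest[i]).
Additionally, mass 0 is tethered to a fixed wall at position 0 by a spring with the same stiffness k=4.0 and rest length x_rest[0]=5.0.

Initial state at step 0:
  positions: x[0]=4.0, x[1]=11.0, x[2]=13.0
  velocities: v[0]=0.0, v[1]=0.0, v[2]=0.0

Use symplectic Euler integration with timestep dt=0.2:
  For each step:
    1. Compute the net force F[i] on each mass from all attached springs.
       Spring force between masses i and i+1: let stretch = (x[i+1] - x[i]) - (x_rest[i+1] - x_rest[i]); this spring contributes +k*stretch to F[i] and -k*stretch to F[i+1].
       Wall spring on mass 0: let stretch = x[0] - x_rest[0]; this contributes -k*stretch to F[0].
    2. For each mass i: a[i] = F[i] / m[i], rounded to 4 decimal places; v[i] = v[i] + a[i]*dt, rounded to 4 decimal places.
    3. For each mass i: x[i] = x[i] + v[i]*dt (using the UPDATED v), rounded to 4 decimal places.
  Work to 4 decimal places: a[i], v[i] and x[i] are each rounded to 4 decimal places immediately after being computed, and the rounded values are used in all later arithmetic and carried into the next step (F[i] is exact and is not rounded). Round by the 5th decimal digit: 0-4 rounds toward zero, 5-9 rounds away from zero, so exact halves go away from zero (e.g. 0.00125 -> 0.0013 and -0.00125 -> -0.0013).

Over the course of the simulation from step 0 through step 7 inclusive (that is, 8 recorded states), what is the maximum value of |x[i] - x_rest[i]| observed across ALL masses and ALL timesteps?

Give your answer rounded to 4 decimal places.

Answer: 2.5317

Derivation:
Step 0: x=[4.0000 11.0000 13.0000] v=[0.0000 0.0000 0.0000]
Step 1: x=[4.2400 10.2000 13.4800] v=[1.2000 -4.0000 2.4000]
Step 2: x=[4.6176 8.9712 14.2352] v=[1.8880 -6.1440 3.7760]
Step 3: x=[4.9741 7.8881 14.9482] v=[1.7824 -5.4157 3.5648]
Step 4: x=[5.1658 7.4683 15.3315] v=[0.9584 -2.0988 1.9167]
Step 5: x=[5.1284 7.9383 15.2567] v=[-0.1869 2.3498 -0.3739]
Step 6: x=[4.9055 9.1296 14.8110] v=[-1.1143 5.9566 -2.2286]
Step 7: x=[4.6281 10.5541 14.2563] v=[-1.3869 7.1224 -2.7737]
Max displacement = 2.5317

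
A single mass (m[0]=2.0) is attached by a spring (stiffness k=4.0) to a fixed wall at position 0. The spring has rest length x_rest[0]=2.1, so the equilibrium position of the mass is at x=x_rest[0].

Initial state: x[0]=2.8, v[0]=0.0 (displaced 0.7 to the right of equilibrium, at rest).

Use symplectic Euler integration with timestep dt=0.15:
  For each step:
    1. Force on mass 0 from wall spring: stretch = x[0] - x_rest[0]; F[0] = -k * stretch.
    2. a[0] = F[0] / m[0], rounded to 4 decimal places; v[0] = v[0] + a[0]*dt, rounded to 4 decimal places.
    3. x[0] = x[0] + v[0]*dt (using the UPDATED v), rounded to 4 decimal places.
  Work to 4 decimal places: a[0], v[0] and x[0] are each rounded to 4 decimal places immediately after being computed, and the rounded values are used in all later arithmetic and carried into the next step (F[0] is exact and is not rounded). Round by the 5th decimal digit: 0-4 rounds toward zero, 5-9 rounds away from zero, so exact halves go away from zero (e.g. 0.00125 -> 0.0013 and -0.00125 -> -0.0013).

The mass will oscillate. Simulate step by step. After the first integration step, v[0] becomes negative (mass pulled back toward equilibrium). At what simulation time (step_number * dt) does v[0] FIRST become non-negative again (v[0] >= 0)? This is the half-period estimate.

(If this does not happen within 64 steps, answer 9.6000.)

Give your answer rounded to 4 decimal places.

Answer: 2.2500

Derivation:
Step 0: x=[2.8000] v=[0.0000]
Step 1: x=[2.7685] v=[-0.2100]
Step 2: x=[2.7069] v=[-0.4106]
Step 3: x=[2.6180] v=[-0.5927]
Step 4: x=[2.5058] v=[-0.7481]
Step 5: x=[2.3753] v=[-0.8698]
Step 6: x=[2.2324] v=[-0.9524]
Step 7: x=[2.0836] v=[-0.9921]
Step 8: x=[1.9355] v=[-0.9872]
Step 9: x=[1.7948] v=[-0.9379]
Step 10: x=[1.6679] v=[-0.8463]
Step 11: x=[1.5604] v=[-0.7167]
Step 12: x=[1.4772] v=[-0.5548]
Step 13: x=[1.4220] v=[-0.3680]
Step 14: x=[1.3973] v=[-0.1646]
Step 15: x=[1.4042] v=[0.0462]
First v>=0 after going negative at step 15, time=2.2500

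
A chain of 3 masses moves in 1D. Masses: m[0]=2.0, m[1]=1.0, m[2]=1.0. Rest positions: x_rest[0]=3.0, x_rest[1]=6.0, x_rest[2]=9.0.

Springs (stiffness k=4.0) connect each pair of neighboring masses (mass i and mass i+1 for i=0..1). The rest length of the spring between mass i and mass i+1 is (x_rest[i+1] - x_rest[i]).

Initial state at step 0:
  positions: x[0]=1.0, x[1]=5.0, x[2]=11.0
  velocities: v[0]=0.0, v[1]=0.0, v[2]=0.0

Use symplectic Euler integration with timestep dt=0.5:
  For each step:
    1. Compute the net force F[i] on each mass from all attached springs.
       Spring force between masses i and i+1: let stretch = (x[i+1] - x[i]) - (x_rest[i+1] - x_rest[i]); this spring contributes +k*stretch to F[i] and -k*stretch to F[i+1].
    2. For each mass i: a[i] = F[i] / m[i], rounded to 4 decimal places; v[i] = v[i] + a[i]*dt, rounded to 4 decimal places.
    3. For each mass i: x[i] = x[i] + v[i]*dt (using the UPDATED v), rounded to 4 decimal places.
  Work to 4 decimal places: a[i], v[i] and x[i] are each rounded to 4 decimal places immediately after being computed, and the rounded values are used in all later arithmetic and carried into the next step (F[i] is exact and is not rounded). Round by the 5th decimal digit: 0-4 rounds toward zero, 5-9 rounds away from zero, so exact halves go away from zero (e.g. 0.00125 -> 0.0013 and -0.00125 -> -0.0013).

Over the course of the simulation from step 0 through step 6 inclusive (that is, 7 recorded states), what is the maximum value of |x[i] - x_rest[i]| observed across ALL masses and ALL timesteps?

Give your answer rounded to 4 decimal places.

Step 0: x=[1.0000 5.0000 11.0000] v=[0.0000 0.0000 0.0000]
Step 1: x=[1.5000 7.0000 8.0000] v=[1.0000 4.0000 -6.0000]
Step 2: x=[3.2500 4.5000 7.0000] v=[3.5000 -5.0000 -2.0000]
Step 3: x=[4.1250 3.2500 6.5000] v=[1.7500 -2.5000 -1.0000]
Step 4: x=[3.0625 6.1250 5.7500] v=[-2.1250 5.7500 -1.5000]
Step 5: x=[2.0313 5.5625 8.3750] v=[-2.0625 -1.1250 5.2500]
Step 6: x=[1.2657 4.2813 11.1875] v=[-1.5313 -2.5624 5.6250]
Max displacement = 3.2500

Answer: 3.2500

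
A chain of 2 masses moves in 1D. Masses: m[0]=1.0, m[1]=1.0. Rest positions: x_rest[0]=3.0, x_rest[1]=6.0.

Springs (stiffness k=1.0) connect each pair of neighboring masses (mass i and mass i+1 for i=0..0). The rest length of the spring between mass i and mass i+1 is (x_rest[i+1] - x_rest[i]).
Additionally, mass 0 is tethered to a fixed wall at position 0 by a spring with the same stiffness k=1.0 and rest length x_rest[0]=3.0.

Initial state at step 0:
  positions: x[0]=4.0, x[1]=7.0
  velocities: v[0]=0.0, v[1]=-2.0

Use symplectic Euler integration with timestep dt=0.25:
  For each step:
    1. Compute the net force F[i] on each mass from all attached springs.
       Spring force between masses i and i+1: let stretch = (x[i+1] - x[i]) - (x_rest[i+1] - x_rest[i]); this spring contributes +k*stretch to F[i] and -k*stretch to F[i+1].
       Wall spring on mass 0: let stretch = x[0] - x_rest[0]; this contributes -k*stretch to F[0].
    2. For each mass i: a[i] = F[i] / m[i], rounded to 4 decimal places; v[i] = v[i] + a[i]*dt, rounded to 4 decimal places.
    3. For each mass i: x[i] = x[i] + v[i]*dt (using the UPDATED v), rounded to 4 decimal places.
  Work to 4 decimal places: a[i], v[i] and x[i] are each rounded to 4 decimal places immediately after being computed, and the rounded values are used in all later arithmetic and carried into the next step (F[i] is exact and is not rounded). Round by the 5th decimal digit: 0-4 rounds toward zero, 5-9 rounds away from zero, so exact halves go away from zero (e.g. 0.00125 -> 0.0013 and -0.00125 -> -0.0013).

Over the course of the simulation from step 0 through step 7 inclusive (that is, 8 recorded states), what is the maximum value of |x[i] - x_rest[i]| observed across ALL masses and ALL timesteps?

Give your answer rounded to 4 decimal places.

Answer: 1.5314

Derivation:
Step 0: x=[4.0000 7.0000] v=[0.0000 -2.0000]
Step 1: x=[3.9375 6.5000] v=[-0.2500 -2.0000]
Step 2: x=[3.7891 6.0274] v=[-0.5938 -1.8906]
Step 3: x=[3.5437 5.6024] v=[-0.9815 -1.7002]
Step 4: x=[3.2055 5.2362] v=[-1.3528 -1.4649]
Step 5: x=[2.7939 4.9306] v=[-1.6465 -1.2226]
Step 6: x=[2.3412 4.6789] v=[-1.8108 -1.0068]
Step 7: x=[1.8883 4.4686] v=[-1.8117 -0.8412]
Max displacement = 1.5314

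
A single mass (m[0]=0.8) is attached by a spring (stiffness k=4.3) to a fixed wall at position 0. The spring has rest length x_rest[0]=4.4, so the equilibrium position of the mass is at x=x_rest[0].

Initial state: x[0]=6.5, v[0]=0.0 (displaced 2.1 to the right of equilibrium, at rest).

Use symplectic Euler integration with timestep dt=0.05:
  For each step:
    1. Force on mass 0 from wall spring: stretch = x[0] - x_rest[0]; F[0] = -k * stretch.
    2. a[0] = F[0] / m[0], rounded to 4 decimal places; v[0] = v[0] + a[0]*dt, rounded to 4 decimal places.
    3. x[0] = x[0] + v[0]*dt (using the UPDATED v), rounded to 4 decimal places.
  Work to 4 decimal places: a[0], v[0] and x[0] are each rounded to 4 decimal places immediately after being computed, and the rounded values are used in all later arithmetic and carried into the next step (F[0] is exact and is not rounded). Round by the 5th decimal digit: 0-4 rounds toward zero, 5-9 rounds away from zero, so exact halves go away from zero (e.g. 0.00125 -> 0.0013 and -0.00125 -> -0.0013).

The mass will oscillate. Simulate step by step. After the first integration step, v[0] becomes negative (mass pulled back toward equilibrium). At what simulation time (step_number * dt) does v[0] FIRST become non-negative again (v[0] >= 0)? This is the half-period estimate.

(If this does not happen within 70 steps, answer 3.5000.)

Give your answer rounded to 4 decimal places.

Answer: 1.4000

Derivation:
Step 0: x=[6.5000] v=[0.0000]
Step 1: x=[6.4718] v=[-0.5644]
Step 2: x=[6.4157] v=[-1.1212]
Step 3: x=[6.3326] v=[-1.6629]
Step 4: x=[6.2235] v=[-2.1823]
Step 5: x=[6.0899] v=[-2.6724]
Step 6: x=[5.9336] v=[-3.1266]
Step 7: x=[5.7567] v=[-3.5388]
Step 8: x=[5.5615] v=[-3.9034]
Step 9: x=[5.3507] v=[-4.2156]
Step 10: x=[5.1271] v=[-4.4711]
Step 11: x=[4.8938] v=[-4.6665]
Step 12: x=[4.6538] v=[-4.7992]
Step 13: x=[4.4104] v=[-4.8674]
Step 14: x=[4.1669] v=[-4.8702]
Step 15: x=[3.9265] v=[-4.8076]
Step 16: x=[3.6925] v=[-4.6803]
Step 17: x=[3.4680] v=[-4.4902]
Step 18: x=[3.2560] v=[-4.2397]
Step 19: x=[3.0594] v=[-3.9323]
Step 20: x=[2.8808] v=[-3.5720]
Step 21: x=[2.7226] v=[-3.1637]
Step 22: x=[2.5870] v=[-2.7129]
Step 23: x=[2.4757] v=[-2.2257]
Step 24: x=[2.3903] v=[-1.7085]
Step 25: x=[2.3319] v=[-1.1684]
Step 26: x=[2.3013] v=[-0.6126]
Step 27: x=[2.2989] v=[-0.0486]
Step 28: x=[2.3247] v=[0.5161]
First v>=0 after going negative at step 28, time=1.4000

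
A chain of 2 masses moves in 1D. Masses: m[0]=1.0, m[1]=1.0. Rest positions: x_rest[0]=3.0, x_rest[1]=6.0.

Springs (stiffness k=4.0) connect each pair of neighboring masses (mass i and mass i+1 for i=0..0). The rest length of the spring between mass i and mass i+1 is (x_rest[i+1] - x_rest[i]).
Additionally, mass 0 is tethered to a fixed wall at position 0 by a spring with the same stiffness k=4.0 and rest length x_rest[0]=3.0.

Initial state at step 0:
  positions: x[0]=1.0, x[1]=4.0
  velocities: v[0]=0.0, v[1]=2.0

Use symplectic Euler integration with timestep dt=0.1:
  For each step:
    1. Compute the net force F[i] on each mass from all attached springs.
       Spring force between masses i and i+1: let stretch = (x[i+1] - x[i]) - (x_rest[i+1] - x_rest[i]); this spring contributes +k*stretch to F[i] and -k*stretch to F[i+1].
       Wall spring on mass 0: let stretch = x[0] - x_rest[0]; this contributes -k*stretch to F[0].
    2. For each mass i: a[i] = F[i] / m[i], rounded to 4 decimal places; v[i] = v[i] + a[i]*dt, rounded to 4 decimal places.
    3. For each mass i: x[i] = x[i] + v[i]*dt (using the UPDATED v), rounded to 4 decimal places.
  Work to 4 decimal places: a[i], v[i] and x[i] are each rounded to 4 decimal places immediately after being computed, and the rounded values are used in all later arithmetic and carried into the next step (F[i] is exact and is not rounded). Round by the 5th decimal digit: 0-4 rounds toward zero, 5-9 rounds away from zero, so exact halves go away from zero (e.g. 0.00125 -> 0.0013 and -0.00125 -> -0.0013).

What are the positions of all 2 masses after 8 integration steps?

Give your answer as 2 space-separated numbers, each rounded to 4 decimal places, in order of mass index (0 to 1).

Step 0: x=[1.0000 4.0000] v=[0.0000 2.0000]
Step 1: x=[1.0800 4.2000] v=[0.8000 2.0000]
Step 2: x=[1.2416 4.3952] v=[1.6160 1.9520]
Step 3: x=[1.4797 4.5843] v=[2.3808 1.8906]
Step 4: x=[1.7828 4.7692] v=[3.0308 1.8488]
Step 5: x=[2.1340 4.9546] v=[3.5122 1.8542]
Step 6: x=[2.5127 5.1472] v=[3.7868 1.9260]
Step 7: x=[2.8963 5.3544] v=[3.8355 2.0722]
Step 8: x=[3.2623 5.5833] v=[3.6602 2.2890]

Answer: 3.2623 5.5833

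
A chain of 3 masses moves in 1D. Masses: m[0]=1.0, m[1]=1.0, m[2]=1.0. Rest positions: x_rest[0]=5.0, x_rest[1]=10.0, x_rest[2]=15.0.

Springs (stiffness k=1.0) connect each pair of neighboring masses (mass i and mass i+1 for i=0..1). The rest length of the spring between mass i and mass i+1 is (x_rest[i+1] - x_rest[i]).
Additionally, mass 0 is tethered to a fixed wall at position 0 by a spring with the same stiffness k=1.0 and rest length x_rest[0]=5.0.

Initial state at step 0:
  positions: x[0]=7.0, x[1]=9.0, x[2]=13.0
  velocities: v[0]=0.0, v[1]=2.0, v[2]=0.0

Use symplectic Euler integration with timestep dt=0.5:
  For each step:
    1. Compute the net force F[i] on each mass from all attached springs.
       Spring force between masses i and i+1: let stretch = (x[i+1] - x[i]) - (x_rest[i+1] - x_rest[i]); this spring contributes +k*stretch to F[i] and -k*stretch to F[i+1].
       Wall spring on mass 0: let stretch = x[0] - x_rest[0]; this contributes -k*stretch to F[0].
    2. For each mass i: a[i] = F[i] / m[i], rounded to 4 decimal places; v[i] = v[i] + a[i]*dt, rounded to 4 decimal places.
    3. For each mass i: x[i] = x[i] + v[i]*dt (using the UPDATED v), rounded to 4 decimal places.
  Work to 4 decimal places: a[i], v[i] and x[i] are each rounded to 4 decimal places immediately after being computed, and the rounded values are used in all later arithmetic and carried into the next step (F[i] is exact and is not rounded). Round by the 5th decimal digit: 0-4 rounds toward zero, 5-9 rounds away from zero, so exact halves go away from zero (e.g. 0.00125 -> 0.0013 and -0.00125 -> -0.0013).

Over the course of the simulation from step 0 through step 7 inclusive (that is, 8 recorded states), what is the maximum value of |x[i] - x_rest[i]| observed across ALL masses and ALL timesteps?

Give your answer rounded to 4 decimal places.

Answer: 3.4401

Derivation:
Step 0: x=[7.0000 9.0000 13.0000] v=[0.0000 2.0000 0.0000]
Step 1: x=[5.7500 10.5000 13.2500] v=[-2.5000 3.0000 0.5000]
Step 2: x=[4.2500 11.5000 14.0625] v=[-3.0000 2.0000 1.6250]
Step 3: x=[3.5000 11.3281 15.4844] v=[-1.5000 -0.3438 2.8438]
Step 4: x=[3.8321 10.2383 17.1173] v=[0.6641 -2.1797 3.2657]
Step 5: x=[4.8077 9.2667 18.2804] v=[1.9512 -1.9433 2.3262]
Step 6: x=[5.6962 9.4338 18.4401] v=[1.7769 0.3341 0.3194]
Step 7: x=[6.0950 10.9181 17.5982] v=[0.7976 2.9685 -1.6838]
Max displacement = 3.4401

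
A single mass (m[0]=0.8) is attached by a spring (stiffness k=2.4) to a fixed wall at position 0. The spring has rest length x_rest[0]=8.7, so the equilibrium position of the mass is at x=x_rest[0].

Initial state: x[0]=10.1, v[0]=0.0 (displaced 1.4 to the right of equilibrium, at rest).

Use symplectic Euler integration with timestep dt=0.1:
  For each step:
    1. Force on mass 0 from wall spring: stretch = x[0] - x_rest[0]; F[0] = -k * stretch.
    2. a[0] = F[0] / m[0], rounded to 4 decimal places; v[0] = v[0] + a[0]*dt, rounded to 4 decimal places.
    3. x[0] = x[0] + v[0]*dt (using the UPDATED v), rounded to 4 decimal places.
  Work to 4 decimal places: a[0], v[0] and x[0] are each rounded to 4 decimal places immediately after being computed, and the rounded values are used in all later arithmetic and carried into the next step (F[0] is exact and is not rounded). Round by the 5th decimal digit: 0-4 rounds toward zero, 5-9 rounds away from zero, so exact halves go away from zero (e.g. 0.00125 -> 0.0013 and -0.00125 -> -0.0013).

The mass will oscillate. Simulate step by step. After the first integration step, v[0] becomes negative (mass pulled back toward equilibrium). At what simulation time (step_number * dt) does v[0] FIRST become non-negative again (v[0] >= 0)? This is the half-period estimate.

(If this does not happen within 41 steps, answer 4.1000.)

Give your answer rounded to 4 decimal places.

Answer: 1.9000

Derivation:
Step 0: x=[10.1000] v=[0.0000]
Step 1: x=[10.0580] v=[-0.4200]
Step 2: x=[9.9753] v=[-0.8274]
Step 3: x=[9.8543] v=[-1.2100]
Step 4: x=[9.6987] v=[-1.5563]
Step 5: x=[9.5131] v=[-1.8559]
Step 6: x=[9.3031] v=[-2.0998]
Step 7: x=[9.0750] v=[-2.2807]
Step 8: x=[8.8357] v=[-2.3932]
Step 9: x=[8.5923] v=[-2.4339]
Step 10: x=[8.3521] v=[-2.4016]
Step 11: x=[8.1224] v=[-2.2972]
Step 12: x=[7.9100] v=[-2.1239]
Step 13: x=[7.7213] v=[-1.8869]
Step 14: x=[7.5620] v=[-1.5933]
Step 15: x=[7.4368] v=[-1.2519]
Step 16: x=[7.3495] v=[-0.8729]
Step 17: x=[7.3027] v=[-0.4678]
Step 18: x=[7.2978] v=[-0.0486]
Step 19: x=[7.3350] v=[0.3721]
First v>=0 after going negative at step 19, time=1.9000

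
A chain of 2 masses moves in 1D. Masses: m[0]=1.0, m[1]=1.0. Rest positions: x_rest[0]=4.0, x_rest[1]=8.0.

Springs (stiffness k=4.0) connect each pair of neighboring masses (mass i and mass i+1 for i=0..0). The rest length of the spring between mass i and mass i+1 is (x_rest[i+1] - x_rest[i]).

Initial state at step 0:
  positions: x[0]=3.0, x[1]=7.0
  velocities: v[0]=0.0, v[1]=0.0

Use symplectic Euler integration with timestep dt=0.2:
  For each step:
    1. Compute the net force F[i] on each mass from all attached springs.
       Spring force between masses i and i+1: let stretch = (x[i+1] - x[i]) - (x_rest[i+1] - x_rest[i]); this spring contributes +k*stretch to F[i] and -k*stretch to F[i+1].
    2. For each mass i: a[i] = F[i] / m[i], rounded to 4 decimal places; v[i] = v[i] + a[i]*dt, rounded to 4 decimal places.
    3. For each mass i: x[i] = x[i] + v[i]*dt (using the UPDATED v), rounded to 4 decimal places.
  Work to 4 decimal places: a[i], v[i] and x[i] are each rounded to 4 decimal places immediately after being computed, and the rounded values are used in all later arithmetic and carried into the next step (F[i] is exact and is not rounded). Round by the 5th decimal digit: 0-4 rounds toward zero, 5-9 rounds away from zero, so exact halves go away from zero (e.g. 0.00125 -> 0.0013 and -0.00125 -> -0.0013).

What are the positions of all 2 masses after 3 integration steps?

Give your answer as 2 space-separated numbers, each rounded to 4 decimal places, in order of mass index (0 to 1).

Answer: 3.0000 7.0000

Derivation:
Step 0: x=[3.0000 7.0000] v=[0.0000 0.0000]
Step 1: x=[3.0000 7.0000] v=[0.0000 0.0000]
Step 2: x=[3.0000 7.0000] v=[0.0000 0.0000]
Step 3: x=[3.0000 7.0000] v=[0.0000 0.0000]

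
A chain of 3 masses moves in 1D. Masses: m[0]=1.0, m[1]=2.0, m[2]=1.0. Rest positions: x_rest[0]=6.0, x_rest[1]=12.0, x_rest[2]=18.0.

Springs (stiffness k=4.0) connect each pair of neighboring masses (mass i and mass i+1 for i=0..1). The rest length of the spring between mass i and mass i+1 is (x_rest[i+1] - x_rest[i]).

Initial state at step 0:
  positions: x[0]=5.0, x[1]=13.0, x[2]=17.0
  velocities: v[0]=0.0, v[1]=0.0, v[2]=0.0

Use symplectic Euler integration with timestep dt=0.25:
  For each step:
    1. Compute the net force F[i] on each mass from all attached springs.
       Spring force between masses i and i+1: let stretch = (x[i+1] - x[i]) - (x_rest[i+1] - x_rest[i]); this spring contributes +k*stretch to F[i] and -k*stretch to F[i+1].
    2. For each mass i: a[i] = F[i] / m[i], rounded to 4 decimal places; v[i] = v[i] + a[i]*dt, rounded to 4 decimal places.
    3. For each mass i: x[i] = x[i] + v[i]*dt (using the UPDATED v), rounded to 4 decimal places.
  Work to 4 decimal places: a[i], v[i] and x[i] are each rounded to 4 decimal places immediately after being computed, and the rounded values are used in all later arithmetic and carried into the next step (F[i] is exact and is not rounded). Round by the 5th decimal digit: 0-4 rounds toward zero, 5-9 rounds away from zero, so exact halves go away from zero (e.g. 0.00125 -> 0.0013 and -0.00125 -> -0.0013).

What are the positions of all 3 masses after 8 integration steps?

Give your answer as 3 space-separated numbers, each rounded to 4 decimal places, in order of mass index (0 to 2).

Step 0: x=[5.0000 13.0000 17.0000] v=[0.0000 0.0000 0.0000]
Step 1: x=[5.5000 12.5000 17.5000] v=[2.0000 -2.0000 2.0000]
Step 2: x=[6.2500 11.7500 18.2500] v=[3.0000 -3.0000 3.0000]
Step 3: x=[6.8750 11.1250 18.8750] v=[2.5000 -2.5000 2.5000]
Step 4: x=[7.0625 10.9375 19.0625] v=[0.7500 -0.7500 0.7500]
Step 5: x=[6.7188 11.2813 18.7188] v=[-1.3750 1.3750 -1.3750]
Step 6: x=[6.0157 11.9844 18.0157] v=[-2.8125 2.8125 -2.8125]
Step 7: x=[5.3048 12.6954 17.3048] v=[-2.8438 2.8438 -2.8438]
Step 8: x=[4.9415 13.0587 16.9415] v=[-1.4532 1.4532 -1.4532]

Answer: 4.9415 13.0587 16.9415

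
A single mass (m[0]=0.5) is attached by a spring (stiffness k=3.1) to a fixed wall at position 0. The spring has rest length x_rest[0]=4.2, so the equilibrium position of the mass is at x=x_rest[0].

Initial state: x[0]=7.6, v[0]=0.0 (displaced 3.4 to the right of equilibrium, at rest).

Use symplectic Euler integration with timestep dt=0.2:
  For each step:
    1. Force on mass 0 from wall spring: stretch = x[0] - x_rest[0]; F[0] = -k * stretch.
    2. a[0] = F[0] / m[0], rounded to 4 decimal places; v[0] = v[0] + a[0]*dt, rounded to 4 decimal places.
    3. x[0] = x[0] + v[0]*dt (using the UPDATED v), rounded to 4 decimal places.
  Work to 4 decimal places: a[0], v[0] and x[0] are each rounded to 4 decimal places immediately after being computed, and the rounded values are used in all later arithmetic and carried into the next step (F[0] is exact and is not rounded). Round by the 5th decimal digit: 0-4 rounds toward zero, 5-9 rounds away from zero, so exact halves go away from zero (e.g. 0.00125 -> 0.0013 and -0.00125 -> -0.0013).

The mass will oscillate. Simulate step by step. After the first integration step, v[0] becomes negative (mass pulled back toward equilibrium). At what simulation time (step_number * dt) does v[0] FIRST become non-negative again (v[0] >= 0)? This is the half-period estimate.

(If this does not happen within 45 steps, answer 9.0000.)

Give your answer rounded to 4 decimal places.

Step 0: x=[7.6000] v=[0.0000]
Step 1: x=[6.7568] v=[-4.2160]
Step 2: x=[5.2795] v=[-7.3864]
Step 3: x=[3.5345] v=[-8.7250]
Step 4: x=[1.9545] v=[-7.8998]
Step 5: x=[0.9314] v=[-5.1154]
Step 6: x=[0.7189] v=[-1.0623]
Step 7: x=[1.3698] v=[3.2543]
First v>=0 after going negative at step 7, time=1.4000

Answer: 1.4000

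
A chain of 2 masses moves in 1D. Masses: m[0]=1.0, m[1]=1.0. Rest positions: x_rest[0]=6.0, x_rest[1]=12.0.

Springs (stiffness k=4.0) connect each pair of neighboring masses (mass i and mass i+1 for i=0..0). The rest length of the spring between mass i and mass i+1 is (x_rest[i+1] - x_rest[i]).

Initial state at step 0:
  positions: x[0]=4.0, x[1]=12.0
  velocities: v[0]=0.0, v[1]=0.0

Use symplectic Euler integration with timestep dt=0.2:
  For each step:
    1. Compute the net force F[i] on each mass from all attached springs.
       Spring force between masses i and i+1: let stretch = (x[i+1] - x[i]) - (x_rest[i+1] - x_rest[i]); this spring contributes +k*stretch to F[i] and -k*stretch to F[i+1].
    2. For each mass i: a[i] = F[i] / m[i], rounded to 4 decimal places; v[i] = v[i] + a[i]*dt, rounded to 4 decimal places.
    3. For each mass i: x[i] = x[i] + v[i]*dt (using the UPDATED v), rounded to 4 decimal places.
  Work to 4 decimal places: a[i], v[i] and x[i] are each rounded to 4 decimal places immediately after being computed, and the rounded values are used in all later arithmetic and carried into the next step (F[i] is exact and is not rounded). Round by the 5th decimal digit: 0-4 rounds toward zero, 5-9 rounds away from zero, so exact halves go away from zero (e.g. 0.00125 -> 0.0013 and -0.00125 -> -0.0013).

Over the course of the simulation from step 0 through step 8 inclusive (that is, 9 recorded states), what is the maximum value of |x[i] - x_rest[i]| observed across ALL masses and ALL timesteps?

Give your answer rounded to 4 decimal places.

Step 0: x=[4.0000 12.0000] v=[0.0000 0.0000]
Step 1: x=[4.3200 11.6800] v=[1.6000 -1.6000]
Step 2: x=[4.8576 11.1424] v=[2.6880 -2.6880]
Step 3: x=[5.4408 10.5592] v=[2.9158 -2.9158]
Step 4: x=[5.8829 10.1171] v=[2.2105 -2.2105]
Step 5: x=[6.0425 9.9575] v=[0.7979 -0.7979]
Step 6: x=[5.8685 10.1315] v=[-0.8701 0.8701]
Step 7: x=[5.4166 10.5834] v=[-2.2597 2.2597]
Step 8: x=[4.8313 11.1687] v=[-2.9263 2.9263]
Max displacement = 2.0425

Answer: 2.0425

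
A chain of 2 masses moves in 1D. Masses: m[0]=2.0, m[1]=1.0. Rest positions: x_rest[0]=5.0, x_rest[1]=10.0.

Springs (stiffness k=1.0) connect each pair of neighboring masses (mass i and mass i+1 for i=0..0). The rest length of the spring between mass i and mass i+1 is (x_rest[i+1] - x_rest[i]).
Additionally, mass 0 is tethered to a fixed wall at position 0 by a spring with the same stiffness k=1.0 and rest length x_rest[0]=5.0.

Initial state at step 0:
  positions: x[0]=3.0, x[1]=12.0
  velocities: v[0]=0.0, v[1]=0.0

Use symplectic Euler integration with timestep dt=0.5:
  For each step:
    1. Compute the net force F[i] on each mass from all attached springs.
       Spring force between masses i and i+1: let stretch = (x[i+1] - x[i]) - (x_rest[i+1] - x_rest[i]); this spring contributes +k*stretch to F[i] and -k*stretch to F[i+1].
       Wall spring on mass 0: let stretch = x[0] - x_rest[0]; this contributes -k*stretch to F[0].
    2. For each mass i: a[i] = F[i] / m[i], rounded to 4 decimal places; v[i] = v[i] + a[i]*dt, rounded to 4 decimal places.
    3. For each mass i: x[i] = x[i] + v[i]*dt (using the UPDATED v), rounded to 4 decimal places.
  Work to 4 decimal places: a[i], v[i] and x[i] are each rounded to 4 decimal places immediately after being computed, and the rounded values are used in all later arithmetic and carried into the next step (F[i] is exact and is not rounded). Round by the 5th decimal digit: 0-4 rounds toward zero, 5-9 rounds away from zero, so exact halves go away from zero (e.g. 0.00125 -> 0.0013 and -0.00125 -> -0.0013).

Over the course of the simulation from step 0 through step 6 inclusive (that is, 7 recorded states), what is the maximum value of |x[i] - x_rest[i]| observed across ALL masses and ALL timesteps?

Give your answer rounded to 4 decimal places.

Answer: 2.6699

Derivation:
Step 0: x=[3.0000 12.0000] v=[0.0000 0.0000]
Step 1: x=[3.7500 11.0000] v=[1.5000 -2.0000]
Step 2: x=[4.9375 9.4375] v=[2.3750 -3.1250]
Step 3: x=[6.0703 8.0000] v=[2.2656 -2.8750]
Step 4: x=[6.6856 7.3301] v=[1.2305 -1.3399]
Step 5: x=[6.5457 7.7491] v=[-0.2798 0.8379]
Step 6: x=[5.7380 9.1172] v=[-1.6154 2.7362]
Max displacement = 2.6699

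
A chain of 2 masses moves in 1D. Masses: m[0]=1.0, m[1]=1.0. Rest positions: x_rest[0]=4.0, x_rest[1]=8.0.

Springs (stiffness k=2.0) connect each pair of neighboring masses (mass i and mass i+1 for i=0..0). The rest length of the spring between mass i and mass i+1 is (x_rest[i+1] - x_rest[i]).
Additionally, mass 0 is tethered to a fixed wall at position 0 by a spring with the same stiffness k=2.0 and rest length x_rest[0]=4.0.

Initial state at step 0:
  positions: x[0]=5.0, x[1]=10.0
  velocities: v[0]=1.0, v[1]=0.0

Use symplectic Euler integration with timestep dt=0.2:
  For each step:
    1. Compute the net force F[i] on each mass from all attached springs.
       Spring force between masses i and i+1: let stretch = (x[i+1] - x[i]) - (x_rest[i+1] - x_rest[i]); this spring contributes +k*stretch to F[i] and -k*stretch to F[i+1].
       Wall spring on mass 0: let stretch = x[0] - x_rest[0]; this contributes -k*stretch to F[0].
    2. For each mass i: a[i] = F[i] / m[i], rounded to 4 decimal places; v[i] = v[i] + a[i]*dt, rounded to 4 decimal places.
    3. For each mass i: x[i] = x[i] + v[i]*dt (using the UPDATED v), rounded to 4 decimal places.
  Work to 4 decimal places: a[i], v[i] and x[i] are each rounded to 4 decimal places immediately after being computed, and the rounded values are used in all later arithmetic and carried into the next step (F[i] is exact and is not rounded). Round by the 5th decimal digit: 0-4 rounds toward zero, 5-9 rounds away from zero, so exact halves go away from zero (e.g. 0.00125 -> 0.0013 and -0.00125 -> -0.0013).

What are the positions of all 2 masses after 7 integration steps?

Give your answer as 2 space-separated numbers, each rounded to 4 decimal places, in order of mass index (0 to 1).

Answer: 4.7358 8.8839

Derivation:
Step 0: x=[5.0000 10.0000] v=[1.0000 0.0000]
Step 1: x=[5.2000 9.9200] v=[1.0000 -0.4000]
Step 2: x=[5.3616 9.7824] v=[0.8080 -0.6880]
Step 3: x=[5.4479 9.6111] v=[0.4317 -0.8563]
Step 4: x=[5.4315 9.4268] v=[-0.0822 -0.9216]
Step 5: x=[5.3002 9.2429] v=[-0.6567 -0.9197]
Step 6: x=[5.0603 9.0635] v=[-1.1997 -0.8968]
Step 7: x=[4.7358 8.8839] v=[-1.6225 -0.8981]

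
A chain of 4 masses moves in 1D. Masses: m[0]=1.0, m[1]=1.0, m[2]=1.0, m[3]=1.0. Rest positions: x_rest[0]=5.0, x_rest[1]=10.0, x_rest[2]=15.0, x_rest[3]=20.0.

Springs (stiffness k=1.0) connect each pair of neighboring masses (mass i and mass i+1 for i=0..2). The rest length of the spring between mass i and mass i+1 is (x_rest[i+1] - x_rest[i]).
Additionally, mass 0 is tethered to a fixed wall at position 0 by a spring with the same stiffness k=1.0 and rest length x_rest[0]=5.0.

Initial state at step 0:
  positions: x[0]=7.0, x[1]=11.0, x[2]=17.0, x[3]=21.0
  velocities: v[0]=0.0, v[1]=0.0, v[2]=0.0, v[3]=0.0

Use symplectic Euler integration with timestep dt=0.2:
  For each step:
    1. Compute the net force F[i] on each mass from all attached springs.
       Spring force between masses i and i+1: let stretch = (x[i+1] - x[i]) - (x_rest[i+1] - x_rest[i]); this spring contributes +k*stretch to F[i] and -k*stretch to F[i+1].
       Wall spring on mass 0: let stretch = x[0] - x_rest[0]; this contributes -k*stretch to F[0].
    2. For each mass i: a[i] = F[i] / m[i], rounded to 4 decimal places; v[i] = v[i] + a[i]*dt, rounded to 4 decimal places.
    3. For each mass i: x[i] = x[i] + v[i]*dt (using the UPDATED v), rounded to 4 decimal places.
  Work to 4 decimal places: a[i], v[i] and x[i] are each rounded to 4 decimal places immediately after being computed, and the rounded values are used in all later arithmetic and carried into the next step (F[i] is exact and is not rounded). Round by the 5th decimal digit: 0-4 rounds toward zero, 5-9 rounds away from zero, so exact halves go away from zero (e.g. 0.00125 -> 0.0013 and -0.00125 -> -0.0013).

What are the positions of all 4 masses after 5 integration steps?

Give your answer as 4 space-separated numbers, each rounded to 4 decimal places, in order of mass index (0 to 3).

Answer: 5.6051 11.7525 16.1476 21.4490

Derivation:
Step 0: x=[7.0000 11.0000 17.0000 21.0000] v=[0.0000 0.0000 0.0000 0.0000]
Step 1: x=[6.8800 11.0800 16.9200 21.0400] v=[-0.6000 0.4000 -0.4000 0.2000]
Step 2: x=[6.6528 11.2256 16.7712 21.1152] v=[-1.1360 0.7280 -0.7440 0.3760]
Step 3: x=[6.3424 11.4101 16.5743 21.2166] v=[-1.5520 0.9226 -0.9843 0.5072]
Step 4: x=[5.9810 11.5985 16.3566 21.3323] v=[-1.8069 0.9419 -1.0887 0.5787]
Step 5: x=[5.6051 11.7525 16.1476 21.4490] v=[-1.8796 0.7700 -1.0452 0.5836]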